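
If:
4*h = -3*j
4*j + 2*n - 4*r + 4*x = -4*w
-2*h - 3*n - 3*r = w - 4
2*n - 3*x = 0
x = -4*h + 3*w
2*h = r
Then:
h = 75/262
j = -50/131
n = 54/131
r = 75/131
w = 62/131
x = 36/131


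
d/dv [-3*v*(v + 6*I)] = -6*v - 18*I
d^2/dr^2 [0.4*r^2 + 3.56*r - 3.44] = 0.800000000000000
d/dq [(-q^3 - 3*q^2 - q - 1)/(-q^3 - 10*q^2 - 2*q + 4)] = (7*q^4 + 2*q^3 - 19*q^2 - 44*q - 6)/(q^6 + 20*q^5 + 104*q^4 + 32*q^3 - 76*q^2 - 16*q + 16)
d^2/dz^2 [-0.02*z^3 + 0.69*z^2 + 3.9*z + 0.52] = 1.38 - 0.12*z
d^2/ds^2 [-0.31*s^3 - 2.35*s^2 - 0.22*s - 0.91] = -1.86*s - 4.7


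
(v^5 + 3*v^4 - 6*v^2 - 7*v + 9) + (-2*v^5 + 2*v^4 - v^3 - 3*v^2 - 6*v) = -v^5 + 5*v^4 - v^3 - 9*v^2 - 13*v + 9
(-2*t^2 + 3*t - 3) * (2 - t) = 2*t^3 - 7*t^2 + 9*t - 6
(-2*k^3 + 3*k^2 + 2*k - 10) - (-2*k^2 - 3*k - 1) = -2*k^3 + 5*k^2 + 5*k - 9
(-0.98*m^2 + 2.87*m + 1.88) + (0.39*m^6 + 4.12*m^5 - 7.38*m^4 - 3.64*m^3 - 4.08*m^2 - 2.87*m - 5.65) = 0.39*m^6 + 4.12*m^5 - 7.38*m^4 - 3.64*m^3 - 5.06*m^2 - 3.77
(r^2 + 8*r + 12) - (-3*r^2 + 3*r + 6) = 4*r^2 + 5*r + 6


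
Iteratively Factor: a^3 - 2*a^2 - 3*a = (a + 1)*(a^2 - 3*a) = (a - 3)*(a + 1)*(a)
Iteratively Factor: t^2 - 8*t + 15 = (t - 5)*(t - 3)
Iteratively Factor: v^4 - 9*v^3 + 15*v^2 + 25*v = (v - 5)*(v^3 - 4*v^2 - 5*v) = (v - 5)^2*(v^2 + v) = (v - 5)^2*(v + 1)*(v)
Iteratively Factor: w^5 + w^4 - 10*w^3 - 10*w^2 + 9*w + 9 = (w - 1)*(w^4 + 2*w^3 - 8*w^2 - 18*w - 9) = (w - 1)*(w + 1)*(w^3 + w^2 - 9*w - 9) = (w - 1)*(w + 1)^2*(w^2 - 9) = (w - 1)*(w + 1)^2*(w + 3)*(w - 3)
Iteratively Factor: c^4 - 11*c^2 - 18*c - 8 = (c + 2)*(c^3 - 2*c^2 - 7*c - 4) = (c + 1)*(c + 2)*(c^2 - 3*c - 4) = (c + 1)^2*(c + 2)*(c - 4)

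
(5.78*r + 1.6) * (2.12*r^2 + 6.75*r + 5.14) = 12.2536*r^3 + 42.407*r^2 + 40.5092*r + 8.224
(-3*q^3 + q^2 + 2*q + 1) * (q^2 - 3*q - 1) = -3*q^5 + 10*q^4 + 2*q^3 - 6*q^2 - 5*q - 1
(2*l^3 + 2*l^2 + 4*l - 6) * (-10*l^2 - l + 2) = -20*l^5 - 22*l^4 - 38*l^3 + 60*l^2 + 14*l - 12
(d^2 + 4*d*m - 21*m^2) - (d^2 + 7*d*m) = -3*d*m - 21*m^2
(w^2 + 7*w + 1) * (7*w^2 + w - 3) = 7*w^4 + 50*w^3 + 11*w^2 - 20*w - 3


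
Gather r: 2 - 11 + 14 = 5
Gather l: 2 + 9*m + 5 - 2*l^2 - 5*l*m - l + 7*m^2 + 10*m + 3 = -2*l^2 + l*(-5*m - 1) + 7*m^2 + 19*m + 10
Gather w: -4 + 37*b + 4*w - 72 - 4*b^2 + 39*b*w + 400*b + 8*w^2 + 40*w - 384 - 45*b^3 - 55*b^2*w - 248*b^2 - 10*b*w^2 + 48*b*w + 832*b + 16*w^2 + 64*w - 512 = -45*b^3 - 252*b^2 + 1269*b + w^2*(24 - 10*b) + w*(-55*b^2 + 87*b + 108) - 972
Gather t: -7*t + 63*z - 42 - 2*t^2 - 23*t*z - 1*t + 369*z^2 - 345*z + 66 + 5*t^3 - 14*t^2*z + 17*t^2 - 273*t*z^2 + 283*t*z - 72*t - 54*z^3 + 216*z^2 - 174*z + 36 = 5*t^3 + t^2*(15 - 14*z) + t*(-273*z^2 + 260*z - 80) - 54*z^3 + 585*z^2 - 456*z + 60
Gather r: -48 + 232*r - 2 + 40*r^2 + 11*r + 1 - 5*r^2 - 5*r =35*r^2 + 238*r - 49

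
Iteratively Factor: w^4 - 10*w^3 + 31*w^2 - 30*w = (w - 5)*(w^3 - 5*w^2 + 6*w) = w*(w - 5)*(w^2 - 5*w + 6) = w*(w - 5)*(w - 3)*(w - 2)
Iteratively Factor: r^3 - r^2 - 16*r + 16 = (r - 4)*(r^2 + 3*r - 4) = (r - 4)*(r - 1)*(r + 4)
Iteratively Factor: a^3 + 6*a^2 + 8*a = (a)*(a^2 + 6*a + 8) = a*(a + 4)*(a + 2)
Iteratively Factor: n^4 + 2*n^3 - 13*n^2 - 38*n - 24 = (n + 2)*(n^3 - 13*n - 12) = (n - 4)*(n + 2)*(n^2 + 4*n + 3) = (n - 4)*(n + 2)*(n + 3)*(n + 1)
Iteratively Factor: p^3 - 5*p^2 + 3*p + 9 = (p - 3)*(p^2 - 2*p - 3) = (p - 3)^2*(p + 1)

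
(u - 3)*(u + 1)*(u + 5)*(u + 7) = u^4 + 10*u^3 + 8*u^2 - 106*u - 105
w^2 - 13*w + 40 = (w - 8)*(w - 5)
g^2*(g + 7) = g^3 + 7*g^2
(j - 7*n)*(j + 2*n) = j^2 - 5*j*n - 14*n^2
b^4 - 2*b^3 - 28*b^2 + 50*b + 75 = (b - 5)*(b - 3)*(b + 1)*(b + 5)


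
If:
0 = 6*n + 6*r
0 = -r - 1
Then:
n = 1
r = -1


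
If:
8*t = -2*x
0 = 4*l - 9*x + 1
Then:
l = 9*x/4 - 1/4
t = -x/4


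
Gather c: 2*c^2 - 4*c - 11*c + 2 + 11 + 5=2*c^2 - 15*c + 18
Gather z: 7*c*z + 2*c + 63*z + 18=2*c + z*(7*c + 63) + 18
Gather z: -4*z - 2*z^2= -2*z^2 - 4*z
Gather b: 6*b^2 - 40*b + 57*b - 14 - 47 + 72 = 6*b^2 + 17*b + 11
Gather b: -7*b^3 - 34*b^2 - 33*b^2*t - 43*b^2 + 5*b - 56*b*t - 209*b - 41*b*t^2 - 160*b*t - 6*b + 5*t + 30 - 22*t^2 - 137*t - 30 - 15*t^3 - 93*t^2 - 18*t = -7*b^3 + b^2*(-33*t - 77) + b*(-41*t^2 - 216*t - 210) - 15*t^3 - 115*t^2 - 150*t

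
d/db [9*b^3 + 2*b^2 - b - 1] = 27*b^2 + 4*b - 1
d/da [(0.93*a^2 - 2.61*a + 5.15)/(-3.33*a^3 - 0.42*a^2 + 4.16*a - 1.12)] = (3.0969*a^4 - 17.3826*a^3 + 54.2211*a^2 + 2.2428*a - 18.5008)/(11.0889*a^6 + 2.7972*a^5 - 27.5292*a^4 + 3.9648*a^3 + 18.2464*a^2 - 9.3184*a + 1.2544)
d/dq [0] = 0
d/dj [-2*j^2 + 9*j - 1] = 9 - 4*j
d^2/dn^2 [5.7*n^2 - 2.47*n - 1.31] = 11.4000000000000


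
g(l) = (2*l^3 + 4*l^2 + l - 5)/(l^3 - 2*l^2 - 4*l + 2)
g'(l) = (-3*l^2 + 4*l + 4)*(2*l^3 + 4*l^2 + l - 5)/(l^3 - 2*l^2 - 4*l + 2)^2 + (6*l^2 + 8*l + 1)/(l^3 - 2*l^2 - 4*l + 2)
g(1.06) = -0.89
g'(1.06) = -3.61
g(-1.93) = 1.30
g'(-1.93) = 2.34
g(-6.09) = 1.15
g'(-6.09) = -0.09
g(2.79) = -24.04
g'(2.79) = -88.67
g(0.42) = -90.25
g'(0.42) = -11127.67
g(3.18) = 84.89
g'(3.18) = -881.47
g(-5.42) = 1.09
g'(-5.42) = -0.10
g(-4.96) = 1.04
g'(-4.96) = -0.10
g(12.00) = 2.90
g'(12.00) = -0.10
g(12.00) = 2.90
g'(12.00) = -0.10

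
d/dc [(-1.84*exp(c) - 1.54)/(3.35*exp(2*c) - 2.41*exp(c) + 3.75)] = (6.164*exp(2*c) + 10.318*exp(c) - 10.6114)*exp(c)/(11.2225*exp(4*c) - 16.147*exp(3*c) + 30.9331*exp(2*c) - 18.075*exp(c) + 14.0625)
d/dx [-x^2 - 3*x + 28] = -2*x - 3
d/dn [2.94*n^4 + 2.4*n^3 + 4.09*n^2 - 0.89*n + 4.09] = 11.76*n^3 + 7.2*n^2 + 8.18*n - 0.89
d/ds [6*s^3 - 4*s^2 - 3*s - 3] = 18*s^2 - 8*s - 3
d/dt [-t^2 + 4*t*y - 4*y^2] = -2*t + 4*y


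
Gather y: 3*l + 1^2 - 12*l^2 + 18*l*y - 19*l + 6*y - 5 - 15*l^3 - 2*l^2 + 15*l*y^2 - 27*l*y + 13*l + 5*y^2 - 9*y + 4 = -15*l^3 - 14*l^2 - 3*l + y^2*(15*l + 5) + y*(-9*l - 3)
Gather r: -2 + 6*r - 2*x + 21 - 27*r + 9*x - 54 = -21*r + 7*x - 35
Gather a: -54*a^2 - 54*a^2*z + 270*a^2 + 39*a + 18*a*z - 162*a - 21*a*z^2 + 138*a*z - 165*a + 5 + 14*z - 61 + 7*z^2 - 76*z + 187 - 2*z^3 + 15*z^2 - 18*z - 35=a^2*(216 - 54*z) + a*(-21*z^2 + 156*z - 288) - 2*z^3 + 22*z^2 - 80*z + 96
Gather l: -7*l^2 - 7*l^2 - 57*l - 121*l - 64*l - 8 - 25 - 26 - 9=-14*l^2 - 242*l - 68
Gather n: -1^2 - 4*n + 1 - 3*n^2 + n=-3*n^2 - 3*n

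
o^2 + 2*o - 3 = (o - 1)*(o + 3)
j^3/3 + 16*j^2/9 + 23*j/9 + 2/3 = (j/3 + 1)*(j + 1/3)*(j + 2)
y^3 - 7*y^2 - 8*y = y*(y - 8)*(y + 1)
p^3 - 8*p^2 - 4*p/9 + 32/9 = (p - 8)*(p - 2/3)*(p + 2/3)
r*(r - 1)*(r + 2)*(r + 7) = r^4 + 8*r^3 + 5*r^2 - 14*r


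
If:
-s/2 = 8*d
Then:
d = -s/16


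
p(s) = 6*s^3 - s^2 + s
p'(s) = 18*s^2 - 2*s + 1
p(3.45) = 237.93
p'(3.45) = 208.34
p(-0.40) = -0.94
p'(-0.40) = 4.68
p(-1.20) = -13.01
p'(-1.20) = 29.32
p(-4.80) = -691.39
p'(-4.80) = 425.32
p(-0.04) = -0.04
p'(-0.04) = 1.11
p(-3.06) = -184.34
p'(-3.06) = 175.66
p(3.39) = 225.65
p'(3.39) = 201.08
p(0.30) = 0.37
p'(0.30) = 2.02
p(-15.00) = -20490.00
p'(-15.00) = 4081.00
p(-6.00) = -1338.00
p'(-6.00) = 661.00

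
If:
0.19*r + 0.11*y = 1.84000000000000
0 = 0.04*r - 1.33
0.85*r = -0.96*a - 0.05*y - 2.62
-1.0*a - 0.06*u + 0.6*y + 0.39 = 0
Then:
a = -30.05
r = 33.25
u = 100.28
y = -40.70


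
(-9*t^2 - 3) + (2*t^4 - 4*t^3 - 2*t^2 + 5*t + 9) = 2*t^4 - 4*t^3 - 11*t^2 + 5*t + 6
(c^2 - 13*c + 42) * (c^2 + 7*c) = c^4 - 6*c^3 - 49*c^2 + 294*c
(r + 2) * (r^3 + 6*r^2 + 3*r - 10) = r^4 + 8*r^3 + 15*r^2 - 4*r - 20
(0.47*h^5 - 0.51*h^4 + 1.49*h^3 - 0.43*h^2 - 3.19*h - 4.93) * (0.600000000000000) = 0.282*h^5 - 0.306*h^4 + 0.894*h^3 - 0.258*h^2 - 1.914*h - 2.958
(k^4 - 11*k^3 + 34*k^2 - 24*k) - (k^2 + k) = k^4 - 11*k^3 + 33*k^2 - 25*k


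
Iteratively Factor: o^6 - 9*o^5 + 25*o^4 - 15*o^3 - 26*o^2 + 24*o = (o + 1)*(o^5 - 10*o^4 + 35*o^3 - 50*o^2 + 24*o) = (o - 1)*(o + 1)*(o^4 - 9*o^3 + 26*o^2 - 24*o) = o*(o - 1)*(o + 1)*(o^3 - 9*o^2 + 26*o - 24) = o*(o - 3)*(o - 1)*(o + 1)*(o^2 - 6*o + 8) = o*(o - 4)*(o - 3)*(o - 1)*(o + 1)*(o - 2)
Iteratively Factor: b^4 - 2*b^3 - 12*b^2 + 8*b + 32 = (b + 2)*(b^3 - 4*b^2 - 4*b + 16) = (b + 2)^2*(b^2 - 6*b + 8) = (b - 4)*(b + 2)^2*(b - 2)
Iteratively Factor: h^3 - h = (h + 1)*(h^2 - h) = h*(h + 1)*(h - 1)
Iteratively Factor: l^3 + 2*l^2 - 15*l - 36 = (l - 4)*(l^2 + 6*l + 9) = (l - 4)*(l + 3)*(l + 3)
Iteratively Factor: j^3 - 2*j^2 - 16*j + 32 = (j - 4)*(j^2 + 2*j - 8) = (j - 4)*(j + 4)*(j - 2)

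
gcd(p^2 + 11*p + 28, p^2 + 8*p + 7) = p + 7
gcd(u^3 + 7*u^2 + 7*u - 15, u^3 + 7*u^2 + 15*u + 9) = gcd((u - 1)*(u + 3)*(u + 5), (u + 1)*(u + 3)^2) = u + 3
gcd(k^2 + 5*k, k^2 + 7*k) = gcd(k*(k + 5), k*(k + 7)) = k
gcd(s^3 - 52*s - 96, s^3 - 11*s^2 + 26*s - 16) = s - 8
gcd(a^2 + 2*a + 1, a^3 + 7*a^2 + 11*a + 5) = a^2 + 2*a + 1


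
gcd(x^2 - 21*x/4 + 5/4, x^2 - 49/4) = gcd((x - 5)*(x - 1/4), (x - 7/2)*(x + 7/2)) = 1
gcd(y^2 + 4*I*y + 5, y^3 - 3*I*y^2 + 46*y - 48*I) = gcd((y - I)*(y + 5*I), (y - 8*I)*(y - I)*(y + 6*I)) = y - I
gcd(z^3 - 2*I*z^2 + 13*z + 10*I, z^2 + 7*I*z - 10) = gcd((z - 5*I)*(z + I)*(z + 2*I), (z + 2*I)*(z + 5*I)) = z + 2*I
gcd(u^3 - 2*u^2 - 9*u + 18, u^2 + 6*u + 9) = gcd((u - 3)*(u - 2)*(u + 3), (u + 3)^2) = u + 3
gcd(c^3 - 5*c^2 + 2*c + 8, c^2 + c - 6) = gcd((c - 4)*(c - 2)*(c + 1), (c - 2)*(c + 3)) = c - 2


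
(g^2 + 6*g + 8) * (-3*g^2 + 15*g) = -3*g^4 - 3*g^3 + 66*g^2 + 120*g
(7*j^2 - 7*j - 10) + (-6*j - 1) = 7*j^2 - 13*j - 11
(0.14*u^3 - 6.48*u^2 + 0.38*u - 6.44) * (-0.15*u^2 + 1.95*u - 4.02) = -0.021*u^5 + 1.245*u^4 - 13.2558*u^3 + 27.7566*u^2 - 14.0856*u + 25.8888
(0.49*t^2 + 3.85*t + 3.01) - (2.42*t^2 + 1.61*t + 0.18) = -1.93*t^2 + 2.24*t + 2.83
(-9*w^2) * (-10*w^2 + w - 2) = 90*w^4 - 9*w^3 + 18*w^2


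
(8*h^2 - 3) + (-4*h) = 8*h^2 - 4*h - 3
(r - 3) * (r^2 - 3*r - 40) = r^3 - 6*r^2 - 31*r + 120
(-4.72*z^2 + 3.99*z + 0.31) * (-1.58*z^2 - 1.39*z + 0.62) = 7.4576*z^4 + 0.256599999999999*z^3 - 8.9623*z^2 + 2.0429*z + 0.1922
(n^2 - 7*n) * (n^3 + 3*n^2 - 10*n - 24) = n^5 - 4*n^4 - 31*n^3 + 46*n^2 + 168*n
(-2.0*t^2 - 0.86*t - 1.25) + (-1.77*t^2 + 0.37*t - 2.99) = -3.77*t^2 - 0.49*t - 4.24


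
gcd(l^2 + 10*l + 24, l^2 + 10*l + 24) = l^2 + 10*l + 24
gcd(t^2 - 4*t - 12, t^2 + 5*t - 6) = 1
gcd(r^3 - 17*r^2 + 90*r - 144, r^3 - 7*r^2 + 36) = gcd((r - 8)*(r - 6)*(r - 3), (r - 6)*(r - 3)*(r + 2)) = r^2 - 9*r + 18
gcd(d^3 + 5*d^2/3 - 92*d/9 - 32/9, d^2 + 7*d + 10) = 1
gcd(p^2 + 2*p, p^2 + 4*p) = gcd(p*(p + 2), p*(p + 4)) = p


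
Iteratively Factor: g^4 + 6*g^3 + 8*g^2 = (g + 4)*(g^3 + 2*g^2) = g*(g + 4)*(g^2 + 2*g) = g^2*(g + 4)*(g + 2)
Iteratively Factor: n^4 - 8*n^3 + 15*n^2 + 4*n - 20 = (n - 2)*(n^3 - 6*n^2 + 3*n + 10) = (n - 5)*(n - 2)*(n^2 - n - 2) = (n - 5)*(n - 2)*(n + 1)*(n - 2)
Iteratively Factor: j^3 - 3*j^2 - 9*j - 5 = (j + 1)*(j^2 - 4*j - 5) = (j + 1)^2*(j - 5)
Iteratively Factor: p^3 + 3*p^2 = (p)*(p^2 + 3*p) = p*(p + 3)*(p)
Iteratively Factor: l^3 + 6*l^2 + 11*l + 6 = (l + 1)*(l^2 + 5*l + 6) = (l + 1)*(l + 2)*(l + 3)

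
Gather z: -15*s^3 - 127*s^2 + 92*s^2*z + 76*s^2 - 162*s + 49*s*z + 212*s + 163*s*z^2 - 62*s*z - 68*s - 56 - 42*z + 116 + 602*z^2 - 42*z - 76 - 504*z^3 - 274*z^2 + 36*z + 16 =-15*s^3 - 51*s^2 - 18*s - 504*z^3 + z^2*(163*s + 328) + z*(92*s^2 - 13*s - 48)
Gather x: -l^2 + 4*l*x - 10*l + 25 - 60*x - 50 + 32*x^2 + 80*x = -l^2 - 10*l + 32*x^2 + x*(4*l + 20) - 25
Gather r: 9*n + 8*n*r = 8*n*r + 9*n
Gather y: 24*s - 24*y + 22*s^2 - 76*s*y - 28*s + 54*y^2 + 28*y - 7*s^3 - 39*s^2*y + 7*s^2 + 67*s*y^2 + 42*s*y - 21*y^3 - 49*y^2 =-7*s^3 + 29*s^2 - 4*s - 21*y^3 + y^2*(67*s + 5) + y*(-39*s^2 - 34*s + 4)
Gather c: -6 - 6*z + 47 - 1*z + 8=49 - 7*z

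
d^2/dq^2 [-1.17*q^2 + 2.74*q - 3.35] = -2.34000000000000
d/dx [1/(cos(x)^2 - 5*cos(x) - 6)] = (2*cos(x) - 5)*sin(x)/(sin(x)^2 + 5*cos(x) + 5)^2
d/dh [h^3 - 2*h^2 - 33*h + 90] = 3*h^2 - 4*h - 33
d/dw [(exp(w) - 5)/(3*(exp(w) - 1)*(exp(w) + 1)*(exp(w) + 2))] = (-2*exp(3*w) + 13*exp(2*w) + 20*exp(w) - 7)*exp(w)/(3*(exp(6*w) + 4*exp(5*w) + 2*exp(4*w) - 8*exp(3*w) - 7*exp(2*w) + 4*exp(w) + 4))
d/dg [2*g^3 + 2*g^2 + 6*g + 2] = 6*g^2 + 4*g + 6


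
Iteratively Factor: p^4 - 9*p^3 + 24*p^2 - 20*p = (p - 2)*(p^3 - 7*p^2 + 10*p) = p*(p - 2)*(p^2 - 7*p + 10) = p*(p - 2)^2*(p - 5)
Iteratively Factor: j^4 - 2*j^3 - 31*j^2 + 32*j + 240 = (j - 5)*(j^3 + 3*j^2 - 16*j - 48) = (j - 5)*(j + 4)*(j^2 - j - 12) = (j - 5)*(j + 3)*(j + 4)*(j - 4)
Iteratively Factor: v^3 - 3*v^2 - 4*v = (v + 1)*(v^2 - 4*v) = (v - 4)*(v + 1)*(v)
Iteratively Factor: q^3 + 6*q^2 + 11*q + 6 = (q + 2)*(q^2 + 4*q + 3) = (q + 1)*(q + 2)*(q + 3)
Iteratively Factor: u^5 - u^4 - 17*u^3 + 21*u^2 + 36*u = (u - 3)*(u^4 + 2*u^3 - 11*u^2 - 12*u) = (u - 3)^2*(u^3 + 5*u^2 + 4*u) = u*(u - 3)^2*(u^2 + 5*u + 4) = u*(u - 3)^2*(u + 4)*(u + 1)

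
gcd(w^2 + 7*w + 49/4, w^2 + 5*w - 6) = 1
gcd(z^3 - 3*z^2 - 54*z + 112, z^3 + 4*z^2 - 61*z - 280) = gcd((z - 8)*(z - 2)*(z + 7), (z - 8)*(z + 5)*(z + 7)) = z^2 - z - 56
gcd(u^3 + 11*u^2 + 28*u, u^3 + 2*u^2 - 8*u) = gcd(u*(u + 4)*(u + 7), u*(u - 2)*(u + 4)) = u^2 + 4*u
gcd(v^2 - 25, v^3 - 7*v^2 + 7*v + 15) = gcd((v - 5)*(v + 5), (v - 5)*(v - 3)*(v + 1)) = v - 5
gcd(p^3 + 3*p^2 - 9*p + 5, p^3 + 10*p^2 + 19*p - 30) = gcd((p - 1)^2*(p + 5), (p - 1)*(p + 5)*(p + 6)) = p^2 + 4*p - 5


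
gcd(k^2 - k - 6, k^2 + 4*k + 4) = k + 2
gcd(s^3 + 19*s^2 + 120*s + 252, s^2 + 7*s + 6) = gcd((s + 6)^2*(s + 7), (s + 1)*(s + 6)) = s + 6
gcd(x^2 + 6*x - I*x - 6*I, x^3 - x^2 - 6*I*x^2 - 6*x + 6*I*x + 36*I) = 1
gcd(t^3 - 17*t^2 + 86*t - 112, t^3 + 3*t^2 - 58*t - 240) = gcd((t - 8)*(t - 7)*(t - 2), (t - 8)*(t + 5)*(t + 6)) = t - 8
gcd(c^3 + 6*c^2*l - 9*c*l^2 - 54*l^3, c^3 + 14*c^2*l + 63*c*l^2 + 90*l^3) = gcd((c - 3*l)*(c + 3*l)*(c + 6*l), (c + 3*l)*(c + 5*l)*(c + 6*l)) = c^2 + 9*c*l + 18*l^2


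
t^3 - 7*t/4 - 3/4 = (t - 3/2)*(t + 1/2)*(t + 1)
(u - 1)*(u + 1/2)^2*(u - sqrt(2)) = u^4 - sqrt(2)*u^3 - 3*u^2/4 - u/4 + 3*sqrt(2)*u/4 + sqrt(2)/4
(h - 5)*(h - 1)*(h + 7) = h^3 + h^2 - 37*h + 35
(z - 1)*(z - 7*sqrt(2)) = z^2 - 7*sqrt(2)*z - z + 7*sqrt(2)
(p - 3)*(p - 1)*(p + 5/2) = p^3 - 3*p^2/2 - 7*p + 15/2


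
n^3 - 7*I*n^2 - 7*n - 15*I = (n - 5*I)*(n - 3*I)*(n + I)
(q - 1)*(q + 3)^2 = q^3 + 5*q^2 + 3*q - 9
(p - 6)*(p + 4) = p^2 - 2*p - 24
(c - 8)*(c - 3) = c^2 - 11*c + 24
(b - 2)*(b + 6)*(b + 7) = b^3 + 11*b^2 + 16*b - 84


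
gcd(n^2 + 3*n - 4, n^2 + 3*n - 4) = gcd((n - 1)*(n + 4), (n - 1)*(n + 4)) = n^2 + 3*n - 4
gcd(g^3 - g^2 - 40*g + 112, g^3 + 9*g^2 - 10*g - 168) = g^2 + 3*g - 28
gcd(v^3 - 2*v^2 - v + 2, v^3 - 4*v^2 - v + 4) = v^2 - 1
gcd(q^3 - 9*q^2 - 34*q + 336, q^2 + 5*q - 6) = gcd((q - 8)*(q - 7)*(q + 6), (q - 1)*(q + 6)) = q + 6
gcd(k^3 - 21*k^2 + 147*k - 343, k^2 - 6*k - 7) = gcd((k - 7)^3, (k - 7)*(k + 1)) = k - 7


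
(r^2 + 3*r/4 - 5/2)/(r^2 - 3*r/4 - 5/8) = 2*(r + 2)/(2*r + 1)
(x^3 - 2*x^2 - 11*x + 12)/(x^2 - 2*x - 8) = (x^2 + 2*x - 3)/(x + 2)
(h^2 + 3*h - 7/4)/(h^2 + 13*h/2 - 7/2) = (h + 7/2)/(h + 7)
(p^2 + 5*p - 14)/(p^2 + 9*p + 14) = (p - 2)/(p + 2)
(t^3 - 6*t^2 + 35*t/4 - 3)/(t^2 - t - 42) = (-t^3 + 6*t^2 - 35*t/4 + 3)/(-t^2 + t + 42)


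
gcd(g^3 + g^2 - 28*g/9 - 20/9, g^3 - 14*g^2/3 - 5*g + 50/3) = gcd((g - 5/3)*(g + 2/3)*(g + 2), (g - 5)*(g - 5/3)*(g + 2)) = g^2 + g/3 - 10/3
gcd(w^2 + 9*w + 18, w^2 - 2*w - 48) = w + 6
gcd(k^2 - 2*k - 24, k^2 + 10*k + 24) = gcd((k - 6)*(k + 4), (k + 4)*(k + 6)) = k + 4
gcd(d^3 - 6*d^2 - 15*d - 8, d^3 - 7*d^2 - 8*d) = d^2 - 7*d - 8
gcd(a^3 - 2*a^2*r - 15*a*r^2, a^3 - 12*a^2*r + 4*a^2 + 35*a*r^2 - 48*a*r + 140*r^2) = -a + 5*r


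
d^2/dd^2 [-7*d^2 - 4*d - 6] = -14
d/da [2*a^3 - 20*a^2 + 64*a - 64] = 6*a^2 - 40*a + 64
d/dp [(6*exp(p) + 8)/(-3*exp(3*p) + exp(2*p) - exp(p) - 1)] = 2*((3*exp(p) + 4)*(9*exp(2*p) - 2*exp(p) + 1) - 9*exp(3*p) + 3*exp(2*p) - 3*exp(p) - 3)*exp(p)/(3*exp(3*p) - exp(2*p) + exp(p) + 1)^2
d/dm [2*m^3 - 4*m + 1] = 6*m^2 - 4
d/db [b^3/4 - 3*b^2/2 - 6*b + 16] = 3*b^2/4 - 3*b - 6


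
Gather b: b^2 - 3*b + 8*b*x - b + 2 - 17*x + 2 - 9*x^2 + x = b^2 + b*(8*x - 4) - 9*x^2 - 16*x + 4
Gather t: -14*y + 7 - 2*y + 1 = 8 - 16*y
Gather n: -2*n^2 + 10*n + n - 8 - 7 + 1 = -2*n^2 + 11*n - 14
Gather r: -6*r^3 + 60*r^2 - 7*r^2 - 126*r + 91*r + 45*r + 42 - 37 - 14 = -6*r^3 + 53*r^2 + 10*r - 9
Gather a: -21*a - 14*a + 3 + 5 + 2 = 10 - 35*a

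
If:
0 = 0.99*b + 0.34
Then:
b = -0.34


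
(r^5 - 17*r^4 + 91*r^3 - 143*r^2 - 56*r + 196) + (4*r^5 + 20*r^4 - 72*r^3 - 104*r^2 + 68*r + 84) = 5*r^5 + 3*r^4 + 19*r^3 - 247*r^2 + 12*r + 280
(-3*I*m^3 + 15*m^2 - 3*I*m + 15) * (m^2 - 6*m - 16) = -3*I*m^5 + 15*m^4 + 18*I*m^4 - 90*m^3 + 45*I*m^3 - 225*m^2 + 18*I*m^2 - 90*m + 48*I*m - 240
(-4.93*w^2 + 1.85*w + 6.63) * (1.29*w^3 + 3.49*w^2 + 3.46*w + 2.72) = -6.3597*w^5 - 14.8192*w^4 - 2.0486*w^3 + 16.1301*w^2 + 27.9718*w + 18.0336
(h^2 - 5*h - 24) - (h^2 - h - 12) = -4*h - 12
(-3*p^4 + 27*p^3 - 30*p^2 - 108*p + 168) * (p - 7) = -3*p^5 + 48*p^4 - 219*p^3 + 102*p^2 + 924*p - 1176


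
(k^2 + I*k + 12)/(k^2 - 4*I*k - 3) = (k + 4*I)/(k - I)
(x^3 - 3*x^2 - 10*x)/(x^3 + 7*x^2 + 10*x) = (x - 5)/(x + 5)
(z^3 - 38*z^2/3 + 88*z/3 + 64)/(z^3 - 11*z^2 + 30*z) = (3*z^2 - 20*z - 32)/(3*z*(z - 5))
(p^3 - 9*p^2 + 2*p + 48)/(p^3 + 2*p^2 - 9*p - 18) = (p - 8)/(p + 3)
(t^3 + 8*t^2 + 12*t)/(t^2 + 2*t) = t + 6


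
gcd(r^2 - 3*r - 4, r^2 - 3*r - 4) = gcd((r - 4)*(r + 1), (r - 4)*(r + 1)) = r^2 - 3*r - 4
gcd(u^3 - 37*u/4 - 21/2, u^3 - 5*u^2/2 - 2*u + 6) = u + 3/2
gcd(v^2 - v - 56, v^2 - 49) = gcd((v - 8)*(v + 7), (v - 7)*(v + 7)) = v + 7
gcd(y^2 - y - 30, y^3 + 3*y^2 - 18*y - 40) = y + 5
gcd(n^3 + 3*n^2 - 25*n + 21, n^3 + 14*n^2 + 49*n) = n + 7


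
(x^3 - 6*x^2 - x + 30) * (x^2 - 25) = x^5 - 6*x^4 - 26*x^3 + 180*x^2 + 25*x - 750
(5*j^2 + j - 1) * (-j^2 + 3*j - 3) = -5*j^4 + 14*j^3 - 11*j^2 - 6*j + 3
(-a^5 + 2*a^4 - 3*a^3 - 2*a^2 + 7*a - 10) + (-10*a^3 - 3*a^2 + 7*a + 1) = -a^5 + 2*a^4 - 13*a^3 - 5*a^2 + 14*a - 9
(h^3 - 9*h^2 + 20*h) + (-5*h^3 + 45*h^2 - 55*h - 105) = -4*h^3 + 36*h^2 - 35*h - 105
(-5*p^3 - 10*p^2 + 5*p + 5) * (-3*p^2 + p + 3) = 15*p^5 + 25*p^4 - 40*p^3 - 40*p^2 + 20*p + 15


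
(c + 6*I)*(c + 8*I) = c^2 + 14*I*c - 48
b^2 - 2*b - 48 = (b - 8)*(b + 6)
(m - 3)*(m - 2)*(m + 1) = m^3 - 4*m^2 + m + 6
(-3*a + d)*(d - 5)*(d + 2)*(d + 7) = -3*a*d^3 - 12*a*d^2 + 93*a*d + 210*a + d^4 + 4*d^3 - 31*d^2 - 70*d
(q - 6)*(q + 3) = q^2 - 3*q - 18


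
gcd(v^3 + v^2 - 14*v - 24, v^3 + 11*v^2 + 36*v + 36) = v^2 + 5*v + 6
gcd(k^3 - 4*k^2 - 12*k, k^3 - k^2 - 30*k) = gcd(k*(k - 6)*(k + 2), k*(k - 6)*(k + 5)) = k^2 - 6*k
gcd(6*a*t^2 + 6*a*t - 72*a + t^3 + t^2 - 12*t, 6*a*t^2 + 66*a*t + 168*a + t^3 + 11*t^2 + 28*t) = 6*a*t + 24*a + t^2 + 4*t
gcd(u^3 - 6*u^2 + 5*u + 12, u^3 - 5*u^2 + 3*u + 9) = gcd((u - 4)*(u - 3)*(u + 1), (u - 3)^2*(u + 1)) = u^2 - 2*u - 3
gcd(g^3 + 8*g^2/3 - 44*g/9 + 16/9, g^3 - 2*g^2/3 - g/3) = 1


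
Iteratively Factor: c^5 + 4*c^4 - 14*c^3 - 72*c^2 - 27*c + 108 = (c + 3)*(c^4 + c^3 - 17*c^2 - 21*c + 36) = (c - 4)*(c + 3)*(c^3 + 5*c^2 + 3*c - 9) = (c - 4)*(c - 1)*(c + 3)*(c^2 + 6*c + 9) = (c - 4)*(c - 1)*(c + 3)^2*(c + 3)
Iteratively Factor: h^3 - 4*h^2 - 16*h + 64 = (h - 4)*(h^2 - 16) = (h - 4)^2*(h + 4)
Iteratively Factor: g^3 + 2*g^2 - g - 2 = (g + 2)*(g^2 - 1) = (g + 1)*(g + 2)*(g - 1)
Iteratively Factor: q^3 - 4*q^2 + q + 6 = (q - 2)*(q^2 - 2*q - 3) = (q - 2)*(q + 1)*(q - 3)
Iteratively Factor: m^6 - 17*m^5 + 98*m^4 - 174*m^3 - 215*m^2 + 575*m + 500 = (m + 1)*(m^5 - 18*m^4 + 116*m^3 - 290*m^2 + 75*m + 500) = (m - 4)*(m + 1)*(m^4 - 14*m^3 + 60*m^2 - 50*m - 125) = (m - 5)*(m - 4)*(m + 1)*(m^3 - 9*m^2 + 15*m + 25) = (m - 5)*(m - 4)*(m + 1)^2*(m^2 - 10*m + 25) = (m - 5)^2*(m - 4)*(m + 1)^2*(m - 5)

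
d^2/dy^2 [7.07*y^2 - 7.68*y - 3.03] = 14.1400000000000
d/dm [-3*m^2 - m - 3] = -6*m - 1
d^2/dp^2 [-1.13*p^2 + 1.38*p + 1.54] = -2.26000000000000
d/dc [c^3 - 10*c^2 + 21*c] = 3*c^2 - 20*c + 21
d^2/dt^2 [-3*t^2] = -6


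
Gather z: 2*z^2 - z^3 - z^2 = -z^3 + z^2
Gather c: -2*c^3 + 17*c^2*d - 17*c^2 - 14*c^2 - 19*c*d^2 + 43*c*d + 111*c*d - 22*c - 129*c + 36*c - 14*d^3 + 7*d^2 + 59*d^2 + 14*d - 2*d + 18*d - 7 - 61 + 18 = -2*c^3 + c^2*(17*d - 31) + c*(-19*d^2 + 154*d - 115) - 14*d^3 + 66*d^2 + 30*d - 50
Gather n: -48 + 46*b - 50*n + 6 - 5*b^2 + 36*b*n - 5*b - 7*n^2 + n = -5*b^2 + 41*b - 7*n^2 + n*(36*b - 49) - 42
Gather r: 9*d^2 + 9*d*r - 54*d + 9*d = 9*d^2 + 9*d*r - 45*d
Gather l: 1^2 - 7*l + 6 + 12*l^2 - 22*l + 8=12*l^2 - 29*l + 15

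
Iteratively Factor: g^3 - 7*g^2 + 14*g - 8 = (g - 1)*(g^2 - 6*g + 8) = (g - 2)*(g - 1)*(g - 4)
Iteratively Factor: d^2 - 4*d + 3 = (d - 3)*(d - 1)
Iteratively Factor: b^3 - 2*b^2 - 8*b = (b - 4)*(b^2 + 2*b) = (b - 4)*(b + 2)*(b)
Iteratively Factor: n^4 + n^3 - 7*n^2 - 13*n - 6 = (n + 1)*(n^3 - 7*n - 6) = (n + 1)^2*(n^2 - n - 6) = (n - 3)*(n + 1)^2*(n + 2)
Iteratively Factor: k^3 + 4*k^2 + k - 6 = (k + 2)*(k^2 + 2*k - 3) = (k + 2)*(k + 3)*(k - 1)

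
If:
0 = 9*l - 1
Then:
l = 1/9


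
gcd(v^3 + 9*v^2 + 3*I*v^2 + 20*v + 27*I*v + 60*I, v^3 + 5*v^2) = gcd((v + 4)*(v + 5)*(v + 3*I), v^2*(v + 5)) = v + 5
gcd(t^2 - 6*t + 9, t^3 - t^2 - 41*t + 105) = t - 3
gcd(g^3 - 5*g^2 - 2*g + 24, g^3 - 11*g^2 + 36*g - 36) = g - 3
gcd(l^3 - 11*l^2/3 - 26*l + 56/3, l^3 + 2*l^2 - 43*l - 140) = l^2 - 3*l - 28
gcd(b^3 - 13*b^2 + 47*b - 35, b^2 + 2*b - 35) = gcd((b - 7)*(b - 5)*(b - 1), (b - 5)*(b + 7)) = b - 5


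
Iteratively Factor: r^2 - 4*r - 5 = (r - 5)*(r + 1)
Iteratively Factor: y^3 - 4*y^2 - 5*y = (y - 5)*(y^2 + y) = y*(y - 5)*(y + 1)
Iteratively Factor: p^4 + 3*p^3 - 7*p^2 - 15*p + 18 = (p + 3)*(p^3 - 7*p + 6) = (p - 2)*(p + 3)*(p^2 + 2*p - 3) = (p - 2)*(p + 3)^2*(p - 1)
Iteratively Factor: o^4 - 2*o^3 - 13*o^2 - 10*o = (o + 2)*(o^3 - 4*o^2 - 5*o) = (o + 1)*(o + 2)*(o^2 - 5*o) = (o - 5)*(o + 1)*(o + 2)*(o)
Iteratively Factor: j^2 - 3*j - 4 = (j - 4)*(j + 1)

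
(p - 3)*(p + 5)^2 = p^3 + 7*p^2 - 5*p - 75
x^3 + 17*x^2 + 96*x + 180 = (x + 5)*(x + 6)^2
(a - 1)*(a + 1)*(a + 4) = a^3 + 4*a^2 - a - 4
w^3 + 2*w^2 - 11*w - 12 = (w - 3)*(w + 1)*(w + 4)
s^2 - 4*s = s*(s - 4)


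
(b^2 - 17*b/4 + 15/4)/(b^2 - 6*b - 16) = (-4*b^2 + 17*b - 15)/(4*(-b^2 + 6*b + 16))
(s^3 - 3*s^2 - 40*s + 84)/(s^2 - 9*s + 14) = s + 6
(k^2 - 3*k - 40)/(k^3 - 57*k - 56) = (k + 5)/(k^2 + 8*k + 7)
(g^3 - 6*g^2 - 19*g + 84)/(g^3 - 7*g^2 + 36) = (g^2 - 3*g - 28)/(g^2 - 4*g - 12)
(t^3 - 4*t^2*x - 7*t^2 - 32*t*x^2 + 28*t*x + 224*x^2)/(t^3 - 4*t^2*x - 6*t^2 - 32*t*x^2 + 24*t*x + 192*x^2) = (t - 7)/(t - 6)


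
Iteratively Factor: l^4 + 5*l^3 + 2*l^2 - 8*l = (l + 4)*(l^3 + l^2 - 2*l) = (l - 1)*(l + 4)*(l^2 + 2*l) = (l - 1)*(l + 2)*(l + 4)*(l)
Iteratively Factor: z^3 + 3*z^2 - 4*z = (z + 4)*(z^2 - z) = z*(z + 4)*(z - 1)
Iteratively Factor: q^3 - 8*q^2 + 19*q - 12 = (q - 3)*(q^2 - 5*q + 4) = (q - 3)*(q - 1)*(q - 4)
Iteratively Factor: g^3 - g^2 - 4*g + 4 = (g + 2)*(g^2 - 3*g + 2) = (g - 2)*(g + 2)*(g - 1)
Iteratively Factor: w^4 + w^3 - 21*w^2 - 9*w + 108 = (w - 3)*(w^3 + 4*w^2 - 9*w - 36) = (w - 3)^2*(w^2 + 7*w + 12) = (w - 3)^2*(w + 3)*(w + 4)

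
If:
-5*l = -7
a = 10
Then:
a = 10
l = 7/5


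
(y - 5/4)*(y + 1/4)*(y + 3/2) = y^3 + y^2/2 - 29*y/16 - 15/32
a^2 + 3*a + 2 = (a + 1)*(a + 2)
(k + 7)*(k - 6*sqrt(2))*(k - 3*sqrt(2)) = k^3 - 9*sqrt(2)*k^2 + 7*k^2 - 63*sqrt(2)*k + 36*k + 252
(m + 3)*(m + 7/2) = m^2 + 13*m/2 + 21/2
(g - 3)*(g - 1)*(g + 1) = g^3 - 3*g^2 - g + 3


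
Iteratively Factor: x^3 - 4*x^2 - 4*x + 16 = (x - 4)*(x^2 - 4) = (x - 4)*(x + 2)*(x - 2)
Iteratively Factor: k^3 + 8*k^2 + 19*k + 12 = (k + 1)*(k^2 + 7*k + 12) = (k + 1)*(k + 3)*(k + 4)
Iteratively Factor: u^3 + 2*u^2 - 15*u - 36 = (u + 3)*(u^2 - u - 12) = (u + 3)^2*(u - 4)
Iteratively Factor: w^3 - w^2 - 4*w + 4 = (w - 2)*(w^2 + w - 2) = (w - 2)*(w - 1)*(w + 2)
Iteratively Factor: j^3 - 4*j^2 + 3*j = (j - 1)*(j^2 - 3*j) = j*(j - 1)*(j - 3)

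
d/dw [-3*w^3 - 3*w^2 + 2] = 3*w*(-3*w - 2)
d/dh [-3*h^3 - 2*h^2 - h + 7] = -9*h^2 - 4*h - 1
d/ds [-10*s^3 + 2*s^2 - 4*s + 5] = -30*s^2 + 4*s - 4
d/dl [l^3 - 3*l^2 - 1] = 3*l*(l - 2)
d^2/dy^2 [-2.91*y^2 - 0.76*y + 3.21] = -5.82000000000000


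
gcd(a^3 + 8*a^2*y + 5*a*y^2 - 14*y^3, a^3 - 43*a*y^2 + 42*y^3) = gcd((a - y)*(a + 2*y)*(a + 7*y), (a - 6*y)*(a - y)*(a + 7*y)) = -a^2 - 6*a*y + 7*y^2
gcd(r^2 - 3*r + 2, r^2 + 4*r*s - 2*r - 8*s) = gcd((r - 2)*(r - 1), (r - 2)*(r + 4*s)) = r - 2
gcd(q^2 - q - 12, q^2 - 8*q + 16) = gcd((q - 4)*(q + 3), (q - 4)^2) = q - 4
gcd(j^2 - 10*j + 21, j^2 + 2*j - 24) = 1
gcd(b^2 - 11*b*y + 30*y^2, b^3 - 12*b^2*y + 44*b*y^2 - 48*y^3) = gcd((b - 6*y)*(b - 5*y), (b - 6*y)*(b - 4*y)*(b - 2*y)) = -b + 6*y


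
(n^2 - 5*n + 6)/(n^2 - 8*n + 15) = (n - 2)/(n - 5)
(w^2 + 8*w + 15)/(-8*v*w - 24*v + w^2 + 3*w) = (-w - 5)/(8*v - w)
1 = 1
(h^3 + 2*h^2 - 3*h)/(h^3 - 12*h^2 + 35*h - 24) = h*(h + 3)/(h^2 - 11*h + 24)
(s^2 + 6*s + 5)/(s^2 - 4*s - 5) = (s + 5)/(s - 5)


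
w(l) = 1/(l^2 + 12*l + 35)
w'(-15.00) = 0.00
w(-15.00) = 0.01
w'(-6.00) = 0.00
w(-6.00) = -1.00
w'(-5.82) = -0.38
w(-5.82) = -1.03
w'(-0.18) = -0.01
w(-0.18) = 0.03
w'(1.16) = -0.01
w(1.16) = 0.02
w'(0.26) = -0.01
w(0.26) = 0.03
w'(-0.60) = -0.01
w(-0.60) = 0.04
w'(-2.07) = -0.04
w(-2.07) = 0.07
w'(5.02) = -0.00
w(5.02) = 0.01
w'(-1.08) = -0.02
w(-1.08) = 0.04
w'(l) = (-2*l - 12)/(l^2 + 12*l + 35)^2 = 2*(-l - 6)/(l^2 + 12*l + 35)^2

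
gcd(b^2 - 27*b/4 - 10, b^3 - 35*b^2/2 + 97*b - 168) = b - 8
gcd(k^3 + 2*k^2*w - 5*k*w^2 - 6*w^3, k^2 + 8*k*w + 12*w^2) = 1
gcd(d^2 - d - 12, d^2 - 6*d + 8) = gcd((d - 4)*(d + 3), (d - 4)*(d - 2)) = d - 4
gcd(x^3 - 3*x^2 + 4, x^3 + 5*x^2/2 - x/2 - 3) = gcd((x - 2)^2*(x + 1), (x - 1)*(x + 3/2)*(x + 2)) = 1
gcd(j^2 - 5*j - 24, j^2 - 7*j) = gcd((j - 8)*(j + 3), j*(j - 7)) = 1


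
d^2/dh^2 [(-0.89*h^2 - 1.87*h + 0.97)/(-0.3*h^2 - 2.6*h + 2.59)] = (1.11022302462516e-16*h^4 - 1.0518*h^3 + 3.62538*h^2 + 4.17834*h + 22.503798)/(0.027*h^6 + 0.702*h^5 + 5.3847*h^4 + 5.4548*h^3 - 46.48791*h^2 + 52.32318*h - 17.373979)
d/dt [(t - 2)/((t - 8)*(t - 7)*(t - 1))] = 2*(-t^3 + 11*t^2 - 32*t + 43)/(t^6 - 32*t^5 + 398*t^4 - 2384*t^3 + 6833*t^2 - 7952*t + 3136)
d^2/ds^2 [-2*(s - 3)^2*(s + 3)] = 12 - 12*s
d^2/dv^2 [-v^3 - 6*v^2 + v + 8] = -6*v - 12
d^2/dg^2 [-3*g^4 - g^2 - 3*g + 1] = -36*g^2 - 2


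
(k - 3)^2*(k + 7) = k^3 + k^2 - 33*k + 63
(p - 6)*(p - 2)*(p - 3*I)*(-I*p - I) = -I*p^4 - 3*p^3 + 7*I*p^3 + 21*p^2 - 4*I*p^2 - 12*p - 12*I*p - 36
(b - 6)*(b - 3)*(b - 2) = b^3 - 11*b^2 + 36*b - 36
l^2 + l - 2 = (l - 1)*(l + 2)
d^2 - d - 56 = (d - 8)*(d + 7)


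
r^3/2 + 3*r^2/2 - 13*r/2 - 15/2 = (r/2 + 1/2)*(r - 3)*(r + 5)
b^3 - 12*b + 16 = (b - 2)^2*(b + 4)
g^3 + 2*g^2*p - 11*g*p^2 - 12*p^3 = (g - 3*p)*(g + p)*(g + 4*p)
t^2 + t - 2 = (t - 1)*(t + 2)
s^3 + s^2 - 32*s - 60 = (s - 6)*(s + 2)*(s + 5)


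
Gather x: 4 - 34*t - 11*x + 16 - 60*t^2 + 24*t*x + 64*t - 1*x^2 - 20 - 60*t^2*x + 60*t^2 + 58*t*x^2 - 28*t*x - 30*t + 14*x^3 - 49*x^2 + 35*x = 14*x^3 + x^2*(58*t - 50) + x*(-60*t^2 - 4*t + 24)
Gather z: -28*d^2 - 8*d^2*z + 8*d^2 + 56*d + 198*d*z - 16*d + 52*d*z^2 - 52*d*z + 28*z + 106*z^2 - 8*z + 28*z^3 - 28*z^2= -20*d^2 + 40*d + 28*z^3 + z^2*(52*d + 78) + z*(-8*d^2 + 146*d + 20)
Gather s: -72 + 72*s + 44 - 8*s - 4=64*s - 32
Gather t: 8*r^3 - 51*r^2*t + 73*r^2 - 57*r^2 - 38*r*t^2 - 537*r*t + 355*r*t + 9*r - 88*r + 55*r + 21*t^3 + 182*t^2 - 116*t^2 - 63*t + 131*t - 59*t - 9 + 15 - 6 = 8*r^3 + 16*r^2 - 24*r + 21*t^3 + t^2*(66 - 38*r) + t*(-51*r^2 - 182*r + 9)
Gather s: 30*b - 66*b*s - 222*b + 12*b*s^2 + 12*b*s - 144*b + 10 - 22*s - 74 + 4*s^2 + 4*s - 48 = -336*b + s^2*(12*b + 4) + s*(-54*b - 18) - 112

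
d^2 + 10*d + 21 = (d + 3)*(d + 7)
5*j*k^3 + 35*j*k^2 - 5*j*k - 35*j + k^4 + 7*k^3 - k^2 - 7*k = (5*j + k)*(k - 1)*(k + 1)*(k + 7)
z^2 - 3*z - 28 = (z - 7)*(z + 4)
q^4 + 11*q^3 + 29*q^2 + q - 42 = (q - 1)*(q + 2)*(q + 3)*(q + 7)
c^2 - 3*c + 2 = (c - 2)*(c - 1)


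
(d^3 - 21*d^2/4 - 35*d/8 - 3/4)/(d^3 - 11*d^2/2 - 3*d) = (d + 1/4)/d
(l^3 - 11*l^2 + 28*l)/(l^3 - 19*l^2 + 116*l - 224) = l/(l - 8)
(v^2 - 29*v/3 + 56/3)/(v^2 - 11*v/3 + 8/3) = (v - 7)/(v - 1)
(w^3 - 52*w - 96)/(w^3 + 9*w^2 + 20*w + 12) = (w - 8)/(w + 1)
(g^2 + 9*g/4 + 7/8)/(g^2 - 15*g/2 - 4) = (g + 7/4)/(g - 8)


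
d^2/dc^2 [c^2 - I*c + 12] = 2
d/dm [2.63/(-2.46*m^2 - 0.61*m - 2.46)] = (12.9396*m + 1.6043)/(2.46*m^2 + 0.61*m + 2.46)^2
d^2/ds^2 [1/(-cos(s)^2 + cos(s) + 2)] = (-4*sin(s)^4 + 11*sin(s)^2 - 7*cos(s)/4 + 3*cos(3*s)/4 - 1)/(sin(s)^2 + cos(s) + 1)^3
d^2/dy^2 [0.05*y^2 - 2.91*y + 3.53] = 0.100000000000000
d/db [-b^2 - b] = -2*b - 1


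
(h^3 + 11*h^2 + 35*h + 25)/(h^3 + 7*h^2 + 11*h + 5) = (h + 5)/(h + 1)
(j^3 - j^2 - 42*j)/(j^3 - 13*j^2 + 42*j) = (j + 6)/(j - 6)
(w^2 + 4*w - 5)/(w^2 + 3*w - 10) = (w - 1)/(w - 2)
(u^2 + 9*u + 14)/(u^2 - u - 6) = (u + 7)/(u - 3)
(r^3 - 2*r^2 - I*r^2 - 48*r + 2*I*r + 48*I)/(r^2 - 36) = (r^2 - r*(8 + I) + 8*I)/(r - 6)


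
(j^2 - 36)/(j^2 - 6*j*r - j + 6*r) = (j^2 - 36)/(j^2 - 6*j*r - j + 6*r)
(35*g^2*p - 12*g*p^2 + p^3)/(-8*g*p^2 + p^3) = (-35*g^2 + 12*g*p - p^2)/(p*(8*g - p))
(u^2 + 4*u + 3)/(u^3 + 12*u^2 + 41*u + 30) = (u + 3)/(u^2 + 11*u + 30)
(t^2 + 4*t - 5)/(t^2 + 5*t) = (t - 1)/t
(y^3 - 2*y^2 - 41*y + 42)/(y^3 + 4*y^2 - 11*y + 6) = (y - 7)/(y - 1)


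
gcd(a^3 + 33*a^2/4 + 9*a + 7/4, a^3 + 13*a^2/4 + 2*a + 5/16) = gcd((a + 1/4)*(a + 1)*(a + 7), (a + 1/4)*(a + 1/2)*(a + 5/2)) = a + 1/4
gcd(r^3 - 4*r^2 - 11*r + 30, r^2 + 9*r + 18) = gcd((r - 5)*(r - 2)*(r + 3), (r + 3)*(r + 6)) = r + 3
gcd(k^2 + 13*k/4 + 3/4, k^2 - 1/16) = k + 1/4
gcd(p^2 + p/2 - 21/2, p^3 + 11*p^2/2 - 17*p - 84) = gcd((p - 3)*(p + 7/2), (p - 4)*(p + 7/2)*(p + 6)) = p + 7/2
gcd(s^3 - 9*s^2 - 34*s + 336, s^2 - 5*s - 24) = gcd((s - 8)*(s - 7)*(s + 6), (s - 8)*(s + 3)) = s - 8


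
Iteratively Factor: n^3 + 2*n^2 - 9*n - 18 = (n + 3)*(n^2 - n - 6) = (n - 3)*(n + 3)*(n + 2)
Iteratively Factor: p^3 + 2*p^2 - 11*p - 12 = (p + 4)*(p^2 - 2*p - 3) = (p + 1)*(p + 4)*(p - 3)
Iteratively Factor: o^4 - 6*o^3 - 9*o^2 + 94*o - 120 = (o - 5)*(o^3 - o^2 - 14*o + 24) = (o - 5)*(o - 3)*(o^2 + 2*o - 8) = (o - 5)*(o - 3)*(o + 4)*(o - 2)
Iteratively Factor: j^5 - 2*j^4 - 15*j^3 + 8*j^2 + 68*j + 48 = (j + 2)*(j^4 - 4*j^3 - 7*j^2 + 22*j + 24) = (j - 3)*(j + 2)*(j^3 - j^2 - 10*j - 8) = (j - 4)*(j - 3)*(j + 2)*(j^2 + 3*j + 2) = (j - 4)*(j - 3)*(j + 1)*(j + 2)*(j + 2)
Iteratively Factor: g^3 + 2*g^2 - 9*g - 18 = (g - 3)*(g^2 + 5*g + 6) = (g - 3)*(g + 2)*(g + 3)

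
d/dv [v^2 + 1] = 2*v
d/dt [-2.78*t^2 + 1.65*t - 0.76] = 1.65 - 5.56*t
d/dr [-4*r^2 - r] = -8*r - 1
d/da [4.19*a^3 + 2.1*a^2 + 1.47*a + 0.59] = 12.57*a^2 + 4.2*a + 1.47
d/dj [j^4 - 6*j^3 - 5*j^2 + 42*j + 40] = 4*j^3 - 18*j^2 - 10*j + 42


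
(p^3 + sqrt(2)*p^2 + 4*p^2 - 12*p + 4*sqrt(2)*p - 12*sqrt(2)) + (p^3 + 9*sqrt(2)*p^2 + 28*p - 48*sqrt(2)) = 2*p^3 + 4*p^2 + 10*sqrt(2)*p^2 + 4*sqrt(2)*p + 16*p - 60*sqrt(2)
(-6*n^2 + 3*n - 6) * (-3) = 18*n^2 - 9*n + 18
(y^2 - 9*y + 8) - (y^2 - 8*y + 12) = -y - 4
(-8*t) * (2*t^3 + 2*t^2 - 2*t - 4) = -16*t^4 - 16*t^3 + 16*t^2 + 32*t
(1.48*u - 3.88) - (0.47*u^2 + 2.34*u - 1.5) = -0.47*u^2 - 0.86*u - 2.38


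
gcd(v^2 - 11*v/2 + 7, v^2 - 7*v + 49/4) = v - 7/2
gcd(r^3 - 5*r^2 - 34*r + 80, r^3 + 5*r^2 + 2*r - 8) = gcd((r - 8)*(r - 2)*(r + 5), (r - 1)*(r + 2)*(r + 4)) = 1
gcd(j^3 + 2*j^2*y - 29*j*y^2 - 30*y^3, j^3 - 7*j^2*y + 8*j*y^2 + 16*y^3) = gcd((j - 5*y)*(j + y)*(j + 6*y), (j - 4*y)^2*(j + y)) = j + y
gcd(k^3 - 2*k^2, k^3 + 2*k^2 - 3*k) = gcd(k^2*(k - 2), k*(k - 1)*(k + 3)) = k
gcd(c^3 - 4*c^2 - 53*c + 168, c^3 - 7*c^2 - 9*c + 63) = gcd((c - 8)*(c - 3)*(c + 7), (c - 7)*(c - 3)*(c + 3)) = c - 3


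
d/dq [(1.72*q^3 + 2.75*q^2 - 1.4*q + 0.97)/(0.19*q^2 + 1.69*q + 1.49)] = (0.3268*q^4 + 5.8136*q^3 + 12.6019*q^2 + 7.8264*q - 3.7253)/(0.0361*q^4 + 0.6422*q^3 + 3.4223*q^2 + 5.0362*q + 2.2201)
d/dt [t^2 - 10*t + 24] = 2*t - 10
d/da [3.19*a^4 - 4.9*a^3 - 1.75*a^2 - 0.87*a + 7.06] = 12.76*a^3 - 14.7*a^2 - 3.5*a - 0.87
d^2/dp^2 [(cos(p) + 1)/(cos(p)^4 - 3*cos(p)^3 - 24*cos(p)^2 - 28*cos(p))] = (59*(1 - cos(p)^2)^2/cos(p)^3 - 76*sin(p)^6/cos(p)^3 - 9*cos(p)^4 - 23*cos(p)^3 - 83*cos(p)^2 + 616*tan(p)^2 + 384 - 30/cos(p) + 409/cos(p)^3)/((cos(p) - 7)^3*(cos(p) + 2)^4)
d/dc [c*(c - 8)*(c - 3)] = 3*c^2 - 22*c + 24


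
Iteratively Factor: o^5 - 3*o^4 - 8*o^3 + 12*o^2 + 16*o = (o)*(o^4 - 3*o^3 - 8*o^2 + 12*o + 16) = o*(o + 2)*(o^3 - 5*o^2 + 2*o + 8) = o*(o + 1)*(o + 2)*(o^2 - 6*o + 8) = o*(o - 4)*(o + 1)*(o + 2)*(o - 2)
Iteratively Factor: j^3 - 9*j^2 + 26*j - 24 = (j - 2)*(j^2 - 7*j + 12) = (j - 4)*(j - 2)*(j - 3)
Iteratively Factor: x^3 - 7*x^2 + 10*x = (x - 2)*(x^2 - 5*x) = (x - 5)*(x - 2)*(x)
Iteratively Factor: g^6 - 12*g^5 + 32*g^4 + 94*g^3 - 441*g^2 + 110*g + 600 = (g + 3)*(g^5 - 15*g^4 + 77*g^3 - 137*g^2 - 30*g + 200) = (g - 5)*(g + 3)*(g^4 - 10*g^3 + 27*g^2 - 2*g - 40) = (g - 5)*(g - 2)*(g + 3)*(g^3 - 8*g^2 + 11*g + 20) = (g - 5)*(g - 4)*(g - 2)*(g + 3)*(g^2 - 4*g - 5) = (g - 5)*(g - 4)*(g - 2)*(g + 1)*(g + 3)*(g - 5)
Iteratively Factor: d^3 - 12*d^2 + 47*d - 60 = (d - 3)*(d^2 - 9*d + 20) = (d - 5)*(d - 3)*(d - 4)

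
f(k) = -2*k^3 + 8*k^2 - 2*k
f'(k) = -6*k^2 + 16*k - 2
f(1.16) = 5.32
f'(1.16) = 8.49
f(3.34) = 8.05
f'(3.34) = -15.49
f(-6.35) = 847.38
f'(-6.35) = -345.54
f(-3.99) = 262.38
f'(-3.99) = -161.36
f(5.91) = -145.25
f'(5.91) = -117.01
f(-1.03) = 12.73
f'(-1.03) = -24.85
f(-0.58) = 4.24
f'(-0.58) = -13.30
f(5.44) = -96.11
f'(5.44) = -92.52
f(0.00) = 0.00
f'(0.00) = -2.00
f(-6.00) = 732.00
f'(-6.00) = -314.00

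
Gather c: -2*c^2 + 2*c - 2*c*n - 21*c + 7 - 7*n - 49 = -2*c^2 + c*(-2*n - 19) - 7*n - 42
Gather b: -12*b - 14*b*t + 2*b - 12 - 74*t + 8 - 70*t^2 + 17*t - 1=b*(-14*t - 10) - 70*t^2 - 57*t - 5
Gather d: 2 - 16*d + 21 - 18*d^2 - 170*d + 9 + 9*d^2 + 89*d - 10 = -9*d^2 - 97*d + 22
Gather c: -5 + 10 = 5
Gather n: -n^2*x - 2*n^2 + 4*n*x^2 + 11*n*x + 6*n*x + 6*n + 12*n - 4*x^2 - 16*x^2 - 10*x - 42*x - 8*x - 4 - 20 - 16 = n^2*(-x - 2) + n*(4*x^2 + 17*x + 18) - 20*x^2 - 60*x - 40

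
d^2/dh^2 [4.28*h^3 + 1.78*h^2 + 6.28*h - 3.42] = 25.68*h + 3.56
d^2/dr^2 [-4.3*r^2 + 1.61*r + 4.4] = -8.60000000000000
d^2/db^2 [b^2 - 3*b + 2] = 2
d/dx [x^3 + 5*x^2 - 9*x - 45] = 3*x^2 + 10*x - 9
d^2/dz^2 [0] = 0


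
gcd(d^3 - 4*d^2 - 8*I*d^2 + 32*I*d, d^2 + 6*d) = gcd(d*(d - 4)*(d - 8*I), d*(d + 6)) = d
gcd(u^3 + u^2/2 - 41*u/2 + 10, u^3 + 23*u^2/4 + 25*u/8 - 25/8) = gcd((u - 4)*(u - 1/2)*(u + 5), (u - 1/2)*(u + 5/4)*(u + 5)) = u^2 + 9*u/2 - 5/2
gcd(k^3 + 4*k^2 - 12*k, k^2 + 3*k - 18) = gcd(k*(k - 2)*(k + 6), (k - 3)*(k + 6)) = k + 6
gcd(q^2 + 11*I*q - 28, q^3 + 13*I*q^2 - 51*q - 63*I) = q + 7*I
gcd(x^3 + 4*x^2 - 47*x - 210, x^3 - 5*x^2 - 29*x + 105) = x^2 - 2*x - 35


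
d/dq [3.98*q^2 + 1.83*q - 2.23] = 7.96*q + 1.83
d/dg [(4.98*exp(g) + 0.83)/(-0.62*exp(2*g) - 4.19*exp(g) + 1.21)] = (3.0876*exp(2*g) + 1.0292*exp(g) + 9.5035)*exp(g)/(0.3844*exp(4*g) + 5.1956*exp(3*g) + 16.0557*exp(2*g) - 10.1398*exp(g) + 1.4641)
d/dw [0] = 0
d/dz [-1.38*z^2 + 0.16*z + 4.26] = 0.16 - 2.76*z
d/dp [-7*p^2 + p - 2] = 1 - 14*p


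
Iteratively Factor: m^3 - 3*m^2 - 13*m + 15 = (m - 5)*(m^2 + 2*m - 3) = (m - 5)*(m - 1)*(m + 3)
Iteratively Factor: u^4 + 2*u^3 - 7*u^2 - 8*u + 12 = (u + 2)*(u^3 - 7*u + 6) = (u + 2)*(u + 3)*(u^2 - 3*u + 2) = (u - 1)*(u + 2)*(u + 3)*(u - 2)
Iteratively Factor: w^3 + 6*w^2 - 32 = (w + 4)*(w^2 + 2*w - 8) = (w + 4)^2*(w - 2)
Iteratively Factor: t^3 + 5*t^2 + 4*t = (t + 4)*(t^2 + t) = t*(t + 4)*(t + 1)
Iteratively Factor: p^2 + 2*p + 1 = (p + 1)*(p + 1)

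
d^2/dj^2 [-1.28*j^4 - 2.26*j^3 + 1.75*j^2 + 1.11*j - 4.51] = -15.36*j^2 - 13.56*j + 3.5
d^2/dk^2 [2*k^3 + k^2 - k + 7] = 12*k + 2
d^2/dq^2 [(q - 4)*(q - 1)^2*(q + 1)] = 12*q^2 - 30*q + 6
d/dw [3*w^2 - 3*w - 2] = 6*w - 3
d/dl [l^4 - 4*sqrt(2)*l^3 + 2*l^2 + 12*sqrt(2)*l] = 4*l^3 - 12*sqrt(2)*l^2 + 4*l + 12*sqrt(2)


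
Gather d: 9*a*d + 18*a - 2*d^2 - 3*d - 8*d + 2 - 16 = 18*a - 2*d^2 + d*(9*a - 11) - 14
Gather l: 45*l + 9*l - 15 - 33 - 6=54*l - 54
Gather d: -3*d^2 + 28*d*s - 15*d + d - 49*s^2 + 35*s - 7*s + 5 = -3*d^2 + d*(28*s - 14) - 49*s^2 + 28*s + 5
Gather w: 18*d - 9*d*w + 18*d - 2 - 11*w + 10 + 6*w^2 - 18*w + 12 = 36*d + 6*w^2 + w*(-9*d - 29) + 20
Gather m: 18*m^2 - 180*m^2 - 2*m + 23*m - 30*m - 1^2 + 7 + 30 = -162*m^2 - 9*m + 36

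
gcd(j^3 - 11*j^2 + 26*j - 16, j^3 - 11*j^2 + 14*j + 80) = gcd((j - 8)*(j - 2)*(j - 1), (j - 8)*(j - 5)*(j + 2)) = j - 8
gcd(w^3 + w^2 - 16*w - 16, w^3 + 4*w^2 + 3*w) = w + 1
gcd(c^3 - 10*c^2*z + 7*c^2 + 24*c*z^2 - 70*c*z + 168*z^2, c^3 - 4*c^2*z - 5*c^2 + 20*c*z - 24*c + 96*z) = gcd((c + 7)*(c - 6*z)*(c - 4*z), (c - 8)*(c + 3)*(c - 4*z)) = -c + 4*z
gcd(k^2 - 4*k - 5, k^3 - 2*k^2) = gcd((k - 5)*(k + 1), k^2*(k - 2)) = 1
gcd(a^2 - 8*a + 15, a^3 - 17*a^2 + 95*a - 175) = a - 5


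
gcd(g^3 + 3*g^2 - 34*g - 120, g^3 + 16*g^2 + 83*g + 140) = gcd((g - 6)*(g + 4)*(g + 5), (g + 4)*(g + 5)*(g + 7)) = g^2 + 9*g + 20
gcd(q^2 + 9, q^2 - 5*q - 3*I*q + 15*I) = q - 3*I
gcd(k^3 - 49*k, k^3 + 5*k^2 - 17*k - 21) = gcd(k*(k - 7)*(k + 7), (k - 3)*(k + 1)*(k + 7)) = k + 7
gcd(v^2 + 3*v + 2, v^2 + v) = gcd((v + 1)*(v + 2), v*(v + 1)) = v + 1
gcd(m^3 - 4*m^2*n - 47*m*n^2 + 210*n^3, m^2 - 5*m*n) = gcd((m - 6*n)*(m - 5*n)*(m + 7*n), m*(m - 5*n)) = m - 5*n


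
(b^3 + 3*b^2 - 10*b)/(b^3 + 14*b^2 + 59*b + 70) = b*(b - 2)/(b^2 + 9*b + 14)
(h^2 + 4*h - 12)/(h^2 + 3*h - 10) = (h + 6)/(h + 5)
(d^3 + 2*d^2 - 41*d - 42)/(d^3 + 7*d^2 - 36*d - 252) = (d + 1)/(d + 6)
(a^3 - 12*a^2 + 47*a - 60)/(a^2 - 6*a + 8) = (a^2 - 8*a + 15)/(a - 2)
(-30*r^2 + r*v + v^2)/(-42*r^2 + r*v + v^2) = (-30*r^2 + r*v + v^2)/(-42*r^2 + r*v + v^2)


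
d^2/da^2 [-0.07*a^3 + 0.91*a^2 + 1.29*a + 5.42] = 1.82 - 0.42*a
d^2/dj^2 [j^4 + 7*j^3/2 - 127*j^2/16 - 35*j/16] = 12*j^2 + 21*j - 127/8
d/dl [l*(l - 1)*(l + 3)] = 3*l^2 + 4*l - 3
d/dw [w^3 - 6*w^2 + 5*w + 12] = 3*w^2 - 12*w + 5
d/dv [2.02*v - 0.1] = 2.02000000000000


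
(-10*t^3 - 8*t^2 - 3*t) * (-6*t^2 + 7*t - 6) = 60*t^5 - 22*t^4 + 22*t^3 + 27*t^2 + 18*t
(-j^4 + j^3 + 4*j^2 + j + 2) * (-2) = 2*j^4 - 2*j^3 - 8*j^2 - 2*j - 4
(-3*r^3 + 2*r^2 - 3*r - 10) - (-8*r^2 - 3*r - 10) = -3*r^3 + 10*r^2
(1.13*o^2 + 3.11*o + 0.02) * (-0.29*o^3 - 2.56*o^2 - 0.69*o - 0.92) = -0.3277*o^5 - 3.7947*o^4 - 8.7471*o^3 - 3.2367*o^2 - 2.875*o - 0.0184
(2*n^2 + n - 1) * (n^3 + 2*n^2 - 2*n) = 2*n^5 + 5*n^4 - 3*n^3 - 4*n^2 + 2*n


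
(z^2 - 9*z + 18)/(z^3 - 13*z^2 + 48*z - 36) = (z - 3)/(z^2 - 7*z + 6)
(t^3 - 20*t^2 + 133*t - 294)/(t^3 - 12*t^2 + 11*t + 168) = (t^2 - 13*t + 42)/(t^2 - 5*t - 24)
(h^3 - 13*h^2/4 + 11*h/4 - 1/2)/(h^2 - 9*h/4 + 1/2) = h - 1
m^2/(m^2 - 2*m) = m/(m - 2)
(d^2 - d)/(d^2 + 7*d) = (d - 1)/(d + 7)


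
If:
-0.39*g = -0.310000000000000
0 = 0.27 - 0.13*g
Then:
No Solution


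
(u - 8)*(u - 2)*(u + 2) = u^3 - 8*u^2 - 4*u + 32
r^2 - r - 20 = (r - 5)*(r + 4)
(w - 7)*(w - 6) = w^2 - 13*w + 42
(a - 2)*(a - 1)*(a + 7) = a^3 + 4*a^2 - 19*a + 14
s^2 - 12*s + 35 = (s - 7)*(s - 5)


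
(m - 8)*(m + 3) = m^2 - 5*m - 24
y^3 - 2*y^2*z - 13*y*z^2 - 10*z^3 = (y - 5*z)*(y + z)*(y + 2*z)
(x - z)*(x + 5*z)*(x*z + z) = x^3*z + 4*x^2*z^2 + x^2*z - 5*x*z^3 + 4*x*z^2 - 5*z^3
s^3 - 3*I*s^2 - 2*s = s*(s - 2*I)*(s - I)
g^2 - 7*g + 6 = (g - 6)*(g - 1)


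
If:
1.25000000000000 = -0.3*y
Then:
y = -4.17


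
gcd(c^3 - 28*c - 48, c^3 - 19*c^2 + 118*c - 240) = c - 6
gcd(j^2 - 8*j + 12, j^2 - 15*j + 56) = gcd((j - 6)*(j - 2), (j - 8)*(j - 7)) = 1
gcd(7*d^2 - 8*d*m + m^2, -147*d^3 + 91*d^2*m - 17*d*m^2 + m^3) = 7*d - m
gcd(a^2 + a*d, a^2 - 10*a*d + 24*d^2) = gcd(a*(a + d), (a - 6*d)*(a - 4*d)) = 1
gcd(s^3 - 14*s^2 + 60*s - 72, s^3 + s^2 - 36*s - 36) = s - 6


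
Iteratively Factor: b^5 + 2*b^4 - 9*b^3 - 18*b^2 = (b + 2)*(b^4 - 9*b^2) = b*(b + 2)*(b^3 - 9*b) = b^2*(b + 2)*(b^2 - 9) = b^2*(b - 3)*(b + 2)*(b + 3)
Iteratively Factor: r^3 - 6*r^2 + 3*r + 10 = (r - 2)*(r^2 - 4*r - 5) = (r - 2)*(r + 1)*(r - 5)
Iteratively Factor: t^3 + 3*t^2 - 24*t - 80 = (t + 4)*(t^2 - t - 20) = (t - 5)*(t + 4)*(t + 4)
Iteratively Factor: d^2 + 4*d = (d + 4)*(d)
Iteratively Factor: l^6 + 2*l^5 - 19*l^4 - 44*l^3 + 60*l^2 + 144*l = (l + 2)*(l^5 - 19*l^3 - 6*l^2 + 72*l) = l*(l + 2)*(l^4 - 19*l^2 - 6*l + 72) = l*(l + 2)*(l + 3)*(l^3 - 3*l^2 - 10*l + 24) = l*(l - 4)*(l + 2)*(l + 3)*(l^2 + l - 6) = l*(l - 4)*(l - 2)*(l + 2)*(l + 3)*(l + 3)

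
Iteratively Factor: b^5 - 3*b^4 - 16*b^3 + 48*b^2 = (b - 3)*(b^4 - 16*b^2) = b*(b - 3)*(b^3 - 16*b) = b^2*(b - 3)*(b^2 - 16) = b^2*(b - 4)*(b - 3)*(b + 4)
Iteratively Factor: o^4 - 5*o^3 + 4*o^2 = (o)*(o^3 - 5*o^2 + 4*o) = o^2*(o^2 - 5*o + 4) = o^2*(o - 1)*(o - 4)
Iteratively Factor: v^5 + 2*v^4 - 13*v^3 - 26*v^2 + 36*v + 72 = (v - 3)*(v^4 + 5*v^3 + 2*v^2 - 20*v - 24) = (v - 3)*(v + 2)*(v^3 + 3*v^2 - 4*v - 12) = (v - 3)*(v + 2)^2*(v^2 + v - 6) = (v - 3)*(v + 2)^2*(v + 3)*(v - 2)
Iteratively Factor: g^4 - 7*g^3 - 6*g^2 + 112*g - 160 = (g - 2)*(g^3 - 5*g^2 - 16*g + 80) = (g - 4)*(g - 2)*(g^2 - g - 20) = (g - 4)*(g - 2)*(g + 4)*(g - 5)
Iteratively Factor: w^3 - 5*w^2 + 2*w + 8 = (w + 1)*(w^2 - 6*w + 8) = (w - 2)*(w + 1)*(w - 4)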